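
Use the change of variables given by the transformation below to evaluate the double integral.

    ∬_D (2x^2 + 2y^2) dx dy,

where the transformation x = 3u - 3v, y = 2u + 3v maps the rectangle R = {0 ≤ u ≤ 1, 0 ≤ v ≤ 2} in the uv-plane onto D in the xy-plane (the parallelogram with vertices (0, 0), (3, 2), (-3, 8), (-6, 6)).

Compute the Jacobian determinant of (x, y) with respect to (u, v):

    ∂(x,y)/∂(u,v) = | 3  -3 | = (3)(3) - (-3)(2) = 15.
                   | 2  3 |

Its absolute value is |J| = 15 (the area scaling factor).

Substituting x = 3u - 3v, y = 2u + 3v into the integrand,

    2x^2 + 2y^2 → 26u^2 - 12u v + 36v^2,

so the integral becomes

    ∬_R (26u^2 - 12u v + 36v^2) · |J| du dv = ∫_0^1 ∫_0^2 (390u^2 - 180u v + 540v^2) dv du.

Inner (v): 780u^2 - 360u + 1440.
Outer (u): 1520.

Therefore ∬_D (2x^2 + 2y^2) dx dy = 1520.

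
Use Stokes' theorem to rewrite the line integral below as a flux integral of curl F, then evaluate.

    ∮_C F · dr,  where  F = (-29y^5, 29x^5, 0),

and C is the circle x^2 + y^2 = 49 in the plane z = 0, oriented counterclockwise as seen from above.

Let S be the flat disk x^2 + y^2 ≤ 49 in the plane z = 0, with upward unit normal n̂ = ẑ. By Stokes' theorem,

    ∮_C F · dr = ∬_S (∇ × F) · n̂ dS = ∬_D (curl F)_z dA,

where D is the disk x^2 + y^2 ≤ 49.

Compute the curl of F = (-29y^5, 29x^5, 0):
    (∇ × F)_x = ∂F_z/∂y - ∂F_y/∂z = 0,
    (∇ × F)_y = ∂F_x/∂z - ∂F_z/∂x = 0,
    (∇ × F)_z = ∂F_y/∂x - ∂F_x/∂y = 145x^4 + 145y^4.

On z = 0, (curl F)_z = 145x^4 + 145y^4.

Convert to polar (x = r cos θ, y = r sin θ, dA = r dr dθ); the integrand becomes 145r^4(sin(θ)^4 + cos(θ)^4), so

    ∬_D (curl F)_z dA = ∫_0^{2π} ∫_0^{7} (145r^4(sin(θ)^4 + cos(θ)^4)) · r dr dθ.

Inner (r from 0 to 7): 17059105sin(θ)^4/6 + 17059105cos(θ)^4/6.
Outer (θ from 0 to 2π): 17059105π/4.

Therefore ∮_C F · dr = 17059105π/4.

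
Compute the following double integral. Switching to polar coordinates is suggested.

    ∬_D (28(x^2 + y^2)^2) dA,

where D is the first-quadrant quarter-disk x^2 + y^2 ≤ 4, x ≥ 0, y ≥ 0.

The region D is 0 ≤ r ≤ 2, 0 ≤ θ ≤ π/2 in polar coordinates, where x = r cos(θ), y = r sin(θ), and dA = r dr dθ.

Under the substitution, the integrand becomes 28r^4, so

    ∬_D (28(x^2 + y^2)^2) dA = ∫_{0}^{π/2} ∫_{0}^{2} (28r^4) · r dr dθ.

Inner integral (in r): ∫_{0}^{2} (28r^4) · r dr = 896/3.

Outer integral (in θ): ∫_{0}^{π/2} (896/3) dθ = 448π/3.

Therefore ∬_D (28(x^2 + y^2)^2) dA = 448π/3.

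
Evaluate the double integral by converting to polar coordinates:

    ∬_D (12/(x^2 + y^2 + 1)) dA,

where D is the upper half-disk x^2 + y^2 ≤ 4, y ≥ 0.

The region D is 0 ≤ r ≤ 2, 0 ≤ θ ≤ π in polar coordinates, where x = r cos(θ), y = r sin(θ), and dA = r dr dθ.

Under the substitution, the integrand becomes 12/(r^2 + 1), so

    ∬_D (12/(x^2 + y^2 + 1)) dA = ∫_{0}^{π} ∫_{0}^{2} (12/(r^2 + 1)) · r dr dθ.

Inner integral (in r): ∫_{0}^{2} (12/(r^2 + 1)) · r dr = log(15625).

Outer integral (in θ): ∫_{0}^{π} (log(15625)) dθ = log(15625^π).

Therefore ∬_D (12/(x^2 + y^2 + 1)) dA = log(15625^π).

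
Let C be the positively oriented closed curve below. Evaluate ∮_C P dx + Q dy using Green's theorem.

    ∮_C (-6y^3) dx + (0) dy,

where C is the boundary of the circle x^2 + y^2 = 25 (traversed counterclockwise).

Green's theorem converts the closed line integral into a double integral over the enclosed region D:

    ∮_C P dx + Q dy = ∬_D (∂Q/∂x - ∂P/∂y) dA.

Here P = -6y^3, Q = 0, so

    ∂Q/∂x = 0,    ∂P/∂y = -18y^2,
    ∂Q/∂x - ∂P/∂y = 18y^2.

D is the region x^2 + y^2 ≤ 25. Evaluating the double integral:

In polar coordinates (x = r cos θ, y = r sin θ, dA = r dr dθ) the integrand becomes 18r^2sin(θ)^2, so

    ∬_D (18y^2) dA = ∫_0^{2π} ∫_0^{5} (18r^2sin(θ)^2) · r dr dθ.

Inner (r from 0 to 5): 5625sin(θ)^2/2.
Outer (θ from 0 to 2π): 5625π/2.

Therefore ∮_C P dx + Q dy = 5625π/2.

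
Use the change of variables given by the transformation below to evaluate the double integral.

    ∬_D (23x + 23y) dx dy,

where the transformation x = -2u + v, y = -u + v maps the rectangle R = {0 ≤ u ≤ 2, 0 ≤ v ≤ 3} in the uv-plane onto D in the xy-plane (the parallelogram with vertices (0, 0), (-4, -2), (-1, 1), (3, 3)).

Compute the Jacobian determinant of (x, y) with respect to (u, v):

    ∂(x,y)/∂(u,v) = | -2  1 | = (-2)(1) - (1)(-1) = -1.
                   | -1  1 |

Its absolute value is |J| = 1 (the area scaling factor).

Substituting x = -2u + v, y = -u + v into the integrand,

    23x + 23y → -69u + 46v,

so the integral becomes

    ∬_R (-69u + 46v) · |J| du dv = ∫_0^2 ∫_0^3 (-69u + 46v) dv du.

Inner (v): 207 - 207u.
Outer (u): 0.

Therefore ∬_D (23x + 23y) dx dy = 0.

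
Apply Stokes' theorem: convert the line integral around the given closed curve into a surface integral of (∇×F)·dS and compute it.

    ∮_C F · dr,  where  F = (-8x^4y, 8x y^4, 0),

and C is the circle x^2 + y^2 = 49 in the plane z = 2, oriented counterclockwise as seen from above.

Let S be the flat disk x^2 + y^2 ≤ 49 in the plane z = 2, with upward unit normal n̂ = ẑ. By Stokes' theorem,

    ∮_C F · dr = ∬_S (∇ × F) · n̂ dS = ∬_D (curl F)_z dA,

where D is the disk x^2 + y^2 ≤ 49.

Compute the curl of F = (-8x^4y, 8x y^4, 0):
    (∇ × F)_x = ∂F_z/∂y - ∂F_y/∂z = 0,
    (∇ × F)_y = ∂F_x/∂z - ∂F_z/∂x = 0,
    (∇ × F)_z = ∂F_y/∂x - ∂F_x/∂y = 8x^4 + 8y^4.

On z = 2, (curl F)_z = 8x^4 + 8y^4.

Convert to polar (x = r cos θ, y = r sin θ, dA = r dr dθ); the integrand becomes 8r^4(sin(θ)^4 + cos(θ)^4), so

    ∬_D (curl F)_z dA = ∫_0^{2π} ∫_0^{7} (8r^4(sin(θ)^4 + cos(θ)^4)) · r dr dθ.

Inner (r from 0 to 7): 470596sin(θ)^4/3 + 470596cos(θ)^4/3.
Outer (θ from 0 to 2π): 235298π.

Therefore ∮_C F · dr = 235298π.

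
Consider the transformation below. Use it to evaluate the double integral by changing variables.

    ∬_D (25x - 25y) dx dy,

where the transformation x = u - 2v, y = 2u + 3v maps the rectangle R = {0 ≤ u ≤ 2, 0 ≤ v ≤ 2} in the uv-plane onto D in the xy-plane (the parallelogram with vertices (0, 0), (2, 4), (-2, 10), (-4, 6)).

Compute the Jacobian determinant of (x, y) with respect to (u, v):

    ∂(x,y)/∂(u,v) = | 1  -2 | = (1)(3) - (-2)(2) = 7.
                   | 2  3 |

Its absolute value is |J| = 7 (the area scaling factor).

Substituting x = u - 2v, y = 2u + 3v into the integrand,

    25x - 25y → -25u - 125v,

so the integral becomes

    ∬_R (-25u - 125v) · |J| du dv = ∫_0^2 ∫_0^2 (-175u - 875v) dv du.

Inner (v): -350u - 1750.
Outer (u): -4200.

Therefore ∬_D (25x - 25y) dx dy = -4200.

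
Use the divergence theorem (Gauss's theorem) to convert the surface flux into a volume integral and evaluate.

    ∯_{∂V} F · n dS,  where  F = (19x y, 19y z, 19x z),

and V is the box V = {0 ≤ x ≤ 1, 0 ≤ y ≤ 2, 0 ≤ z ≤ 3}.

By the divergence theorem,

    ∯_{∂V} F · n dS = ∭_V (∇ · F) dV.

Compute the divergence:
    ∇ · F = ∂F_x/∂x + ∂F_y/∂y + ∂F_z/∂z = 19y + 19z + 19x = 19x + 19y + 19z.

V is a rectangular box, so dV = dx dy dz with 0 ≤ x ≤ 1, 0 ≤ y ≤ 2, 0 ≤ z ≤ 3.

Integrate (19x + 19y + 19z) over V as an iterated integral:

    ∭_V (∇·F) dV = ∫_0^{1} ∫_0^{2} ∫_0^{3} (19x + 19y + 19z) dz dy dx.

Inner (z from 0 to 3): 57x + 57y + 171/2.
Middle (y from 0 to 2): 114x + 285.
Outer (x from 0 to 1): 342.

Therefore ∯_{∂V} F · n dS = 342.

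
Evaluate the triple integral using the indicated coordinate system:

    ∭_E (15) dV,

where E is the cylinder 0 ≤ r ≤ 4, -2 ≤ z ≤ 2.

In cylindrical coordinates, x = r cos(θ), y = r sin(θ), z = z, and dV = r dr dθ dz.

The integrand becomes 15, so

    ∭_E (15) dV = ∫_{0}^{2π} ∫_{0}^{4} ∫_{-2}^{2} (15) · r dz dr dθ.

Inner (z): 60r.
Middle (r from 0 to 4): 480.
Outer (θ): 960π.

Therefore the triple integral equals 960π.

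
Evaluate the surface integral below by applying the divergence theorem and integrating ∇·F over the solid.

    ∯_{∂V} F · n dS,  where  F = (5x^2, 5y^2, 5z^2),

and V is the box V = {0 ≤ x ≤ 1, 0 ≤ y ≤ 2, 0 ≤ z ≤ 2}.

By the divergence theorem,

    ∯_{∂V} F · n dS = ∭_V (∇ · F) dV.

Compute the divergence:
    ∇ · F = ∂F_x/∂x + ∂F_y/∂y + ∂F_z/∂z = 10x + 10y + 10z.

V is a rectangular box, so dV = dx dy dz with 0 ≤ x ≤ 1, 0 ≤ y ≤ 2, 0 ≤ z ≤ 2.

Integrate (10x + 10y + 10z) over V as an iterated integral:

    ∭_V (∇·F) dV = ∫_0^{1} ∫_0^{2} ∫_0^{2} (10x + 10y + 10z) dz dy dx.

Inner (z from 0 to 2): 20x + 20y + 20.
Middle (y from 0 to 2): 40x + 80.
Outer (x from 0 to 1): 100.

Therefore ∯_{∂V} F · n dS = 100.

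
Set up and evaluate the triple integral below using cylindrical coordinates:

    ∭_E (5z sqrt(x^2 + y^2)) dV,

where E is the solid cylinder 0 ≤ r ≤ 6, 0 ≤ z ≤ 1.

In cylindrical coordinates, x = r cos(θ), y = r sin(θ), z = z, and dV = r dr dθ dz.

The integrand becomes 5r z, so

    ∭_E (5z sqrt(x^2 + y^2)) dV = ∫_{0}^{2π} ∫_{0}^{6} ∫_{0}^{1} (5r z) · r dz dr dθ.

Inner (z): 5r^2/2.
Middle (r from 0 to 6): 180.
Outer (θ): 360π.

Therefore the triple integral equals 360π.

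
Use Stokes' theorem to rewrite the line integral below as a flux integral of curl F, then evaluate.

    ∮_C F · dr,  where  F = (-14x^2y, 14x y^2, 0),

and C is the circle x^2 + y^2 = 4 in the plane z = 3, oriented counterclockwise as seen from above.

Let S be the flat disk x^2 + y^2 ≤ 4 in the plane z = 3, with upward unit normal n̂ = ẑ. By Stokes' theorem,

    ∮_C F · dr = ∬_S (∇ × F) · n̂ dS = ∬_D (curl F)_z dA,

where D is the disk x^2 + y^2 ≤ 4.

Compute the curl of F = (-14x^2y, 14x y^2, 0):
    (∇ × F)_x = ∂F_z/∂y - ∂F_y/∂z = 0,
    (∇ × F)_y = ∂F_x/∂z - ∂F_z/∂x = 0,
    (∇ × F)_z = ∂F_y/∂x - ∂F_x/∂y = 14x^2 + 14y^2.

On z = 3, (curl F)_z = 14x^2 + 14y^2.

Convert to polar (x = r cos θ, y = r sin θ, dA = r dr dθ); the integrand becomes 14r^2, so

    ∬_D (curl F)_z dA = ∫_0^{2π} ∫_0^{2} (14r^2) · r dr dθ.

Inner (r from 0 to 2): 56.
Outer (θ from 0 to 2π): 112π.

Therefore ∮_C F · dr = 112π.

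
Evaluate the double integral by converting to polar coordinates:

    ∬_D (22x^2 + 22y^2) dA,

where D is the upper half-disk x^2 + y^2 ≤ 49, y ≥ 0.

The region D is 0 ≤ r ≤ 7, 0 ≤ θ ≤ π in polar coordinates, where x = r cos(θ), y = r sin(θ), and dA = r dr dθ.

Under the substitution, the integrand becomes 22r^2, so

    ∬_D (22x^2 + 22y^2) dA = ∫_{0}^{π} ∫_{0}^{7} (22r^2) · r dr dθ.

Inner integral (in r): ∫_{0}^{7} (22r^2) · r dr = 26411/2.

Outer integral (in θ): ∫_{0}^{π} (26411/2) dθ = 26411π/2.

Therefore ∬_D (22x^2 + 22y^2) dA = 26411π/2.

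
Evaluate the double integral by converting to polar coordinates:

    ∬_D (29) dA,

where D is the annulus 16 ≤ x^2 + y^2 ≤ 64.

The region D is 4 ≤ r ≤ 8, 0 ≤ θ ≤ 2π in polar coordinates, where x = r cos(θ), y = r sin(θ), and dA = r dr dθ.

Under the substitution, the integrand becomes 29, so

    ∬_D (29) dA = ∫_{0}^{2π} ∫_{4}^{8} (29) · r dr dθ.

Inner integral (in r): ∫_{4}^{8} (29) · r dr = 696.

Outer integral (in θ): ∫_{0}^{2π} (696) dθ = 1392π.

Therefore ∬_D (29) dA = 1392π.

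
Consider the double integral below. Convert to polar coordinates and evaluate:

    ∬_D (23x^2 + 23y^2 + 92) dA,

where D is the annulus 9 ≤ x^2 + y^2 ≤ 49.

The region D is 3 ≤ r ≤ 7, 0 ≤ θ ≤ 2π in polar coordinates, where x = r cos(θ), y = r sin(θ), and dA = r dr dθ.

Under the substitution, the integrand becomes 23r^2 + 92, so

    ∬_D (23x^2 + 23y^2 + 92) dA = ∫_{0}^{2π} ∫_{3}^{7} (23r^2 + 92) · r dr dθ.

Inner integral (in r): ∫_{3}^{7} (23r^2 + 92) · r dr = 15180.

Outer integral (in θ): ∫_{0}^{2π} (15180) dθ = 30360π.

Therefore ∬_D (23x^2 + 23y^2 + 92) dA = 30360π.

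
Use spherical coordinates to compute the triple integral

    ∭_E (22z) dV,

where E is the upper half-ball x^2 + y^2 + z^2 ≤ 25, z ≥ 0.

In spherical coordinates, x = ρ sin(φ) cos(θ), y = ρ sin(φ) sin(θ), z = ρ cos(φ), and dV = ρ^2 sin(φ) dρ dφ dθ.

The integrand becomes 22ρ cos(φ), so

    ∭_E (22z) dV = ∫_{0}^{2π} ∫_{0}^{π/2} ∫_{0}^{5} (22ρ cos(φ)) · ρ^2 sin(φ) dρ dφ dθ.

Inner (ρ): 6875sin(2φ)/4.
Middle (φ): 6875/4.
Outer (θ): 6875π/2.

Therefore the triple integral equals 6875π/2.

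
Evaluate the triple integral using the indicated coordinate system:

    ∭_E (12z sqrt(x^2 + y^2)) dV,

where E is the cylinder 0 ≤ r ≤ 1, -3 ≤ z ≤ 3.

In cylindrical coordinates, x = r cos(θ), y = r sin(θ), z = z, and dV = r dr dθ dz.

The integrand becomes 12r z, so

    ∭_E (12z sqrt(x^2 + y^2)) dV = ∫_{0}^{2π} ∫_{0}^{1} ∫_{-3}^{3} (12r z) · r dz dr dθ.

Inner (z): 0.
Middle (r from 0 to 1): 0.
Outer (θ): 0.

Therefore the triple integral equals 0.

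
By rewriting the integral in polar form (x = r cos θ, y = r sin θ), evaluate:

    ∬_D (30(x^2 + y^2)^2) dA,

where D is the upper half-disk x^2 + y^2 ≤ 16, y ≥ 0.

The region D is 0 ≤ r ≤ 4, 0 ≤ θ ≤ π in polar coordinates, where x = r cos(θ), y = r sin(θ), and dA = r dr dθ.

Under the substitution, the integrand becomes 30r^4, so

    ∬_D (30(x^2 + y^2)^2) dA = ∫_{0}^{π} ∫_{0}^{4} (30r^4) · r dr dθ.

Inner integral (in r): ∫_{0}^{4} (30r^4) · r dr = 20480.

Outer integral (in θ): ∫_{0}^{π} (20480) dθ = 20480π.

Therefore ∬_D (30(x^2 + y^2)^2) dA = 20480π.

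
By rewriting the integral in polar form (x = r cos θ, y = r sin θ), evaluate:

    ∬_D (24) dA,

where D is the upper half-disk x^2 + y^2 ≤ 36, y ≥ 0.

The region D is 0 ≤ r ≤ 6, 0 ≤ θ ≤ π in polar coordinates, where x = r cos(θ), y = r sin(θ), and dA = r dr dθ.

Under the substitution, the integrand becomes 24, so

    ∬_D (24) dA = ∫_{0}^{π} ∫_{0}^{6} (24) · r dr dθ.

Inner integral (in r): ∫_{0}^{6} (24) · r dr = 432.

Outer integral (in θ): ∫_{0}^{π} (432) dθ = 432π.

Therefore ∬_D (24) dA = 432π.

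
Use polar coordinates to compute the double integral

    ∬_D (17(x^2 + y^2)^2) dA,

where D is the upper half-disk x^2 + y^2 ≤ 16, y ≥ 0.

The region D is 0 ≤ r ≤ 4, 0 ≤ θ ≤ π in polar coordinates, where x = r cos(θ), y = r sin(θ), and dA = r dr dθ.

Under the substitution, the integrand becomes 17r^4, so

    ∬_D (17(x^2 + y^2)^2) dA = ∫_{0}^{π} ∫_{0}^{4} (17r^4) · r dr dθ.

Inner integral (in r): ∫_{0}^{4} (17r^4) · r dr = 34816/3.

Outer integral (in θ): ∫_{0}^{π} (34816/3) dθ = 34816π/3.

Therefore ∬_D (17(x^2 + y^2)^2) dA = 34816π/3.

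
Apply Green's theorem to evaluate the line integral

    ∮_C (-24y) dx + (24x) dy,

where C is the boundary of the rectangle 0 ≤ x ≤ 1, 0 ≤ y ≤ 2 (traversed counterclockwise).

Green's theorem converts the closed line integral into a double integral over the enclosed region D:

    ∮_C P dx + Q dy = ∬_D (∂Q/∂x - ∂P/∂y) dA.

Here P = -24y, Q = 24x, so

    ∂Q/∂x = 24,    ∂P/∂y = -24,
    ∂Q/∂x - ∂P/∂y = 48.

D is the region 0 ≤ x ≤ 1, 0 ≤ y ≤ 2. Evaluating the double integral:

    ∬_D (48) dA = ∫_0^{1} ∫_0^{2} (48) dy dx.

Inner (y from 0 to 2): 96.
Outer (x from 0 to 1): 96.

Therefore ∮_C P dx + Q dy = 96.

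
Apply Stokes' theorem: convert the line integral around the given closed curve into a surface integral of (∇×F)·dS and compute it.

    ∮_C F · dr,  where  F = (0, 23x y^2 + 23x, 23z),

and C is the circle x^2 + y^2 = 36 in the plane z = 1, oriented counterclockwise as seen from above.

Let S be the flat disk x^2 + y^2 ≤ 36 in the plane z = 1, with upward unit normal n̂ = ẑ. By Stokes' theorem,

    ∮_C F · dr = ∬_S (∇ × F) · n̂ dS = ∬_D (curl F)_z dA,

where D is the disk x^2 + y^2 ≤ 36.

Compute the curl of F = (0, 23x y^2 + 23x, 23z):
    (∇ × F)_x = ∂F_z/∂y - ∂F_y/∂z = 0,
    (∇ × F)_y = ∂F_x/∂z - ∂F_z/∂x = 0,
    (∇ × F)_z = ∂F_y/∂x - ∂F_x/∂y = 23y^2 + 23.

On z = 1, (curl F)_z = 23y^2 + 23.

Convert to polar (x = r cos θ, y = r sin θ, dA = r dr dθ); the integrand becomes 23r^2sin(θ)^2 + 23, so

    ∬_D (curl F)_z dA = ∫_0^{2π} ∫_0^{6} (23r^2sin(θ)^2 + 23) · r dr dθ.

Inner (r from 0 to 6): 7452sin(θ)^2 + 414.
Outer (θ from 0 to 2π): 8280π.

Therefore ∮_C F · dr = 8280π.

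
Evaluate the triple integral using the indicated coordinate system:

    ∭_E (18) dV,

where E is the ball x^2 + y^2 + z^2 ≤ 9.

In spherical coordinates, x = ρ sin(φ) cos(θ), y = ρ sin(φ) sin(θ), z = ρ cos(φ), and dV = ρ^2 sin(φ) dρ dφ dθ.

The integrand becomes 18, so

    ∭_E (18) dV = ∫_{0}^{2π} ∫_{0}^{π} ∫_{0}^{3} (18) · ρ^2 sin(φ) dρ dφ dθ.

Inner (ρ): 162sin(φ).
Middle (φ): 324.
Outer (θ): 648π.

Therefore the triple integral equals 648π.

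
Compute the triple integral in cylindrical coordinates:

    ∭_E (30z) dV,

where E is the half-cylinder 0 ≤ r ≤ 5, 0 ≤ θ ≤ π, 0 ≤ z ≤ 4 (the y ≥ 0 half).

In cylindrical coordinates, x = r cos(θ), y = r sin(θ), z = z, and dV = r dr dθ dz.

The integrand becomes 30z, so

    ∭_E (30z) dV = ∫_{0}^{π} ∫_{0}^{5} ∫_{0}^{4} (30z) · r dz dr dθ.

Inner (z): 240r.
Middle (r from 0 to 5): 3000.
Outer (θ): 3000π.

Therefore the triple integral equals 3000π.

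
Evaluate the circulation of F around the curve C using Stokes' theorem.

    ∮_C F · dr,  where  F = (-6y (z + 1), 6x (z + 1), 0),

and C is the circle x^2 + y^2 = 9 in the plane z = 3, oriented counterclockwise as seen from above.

Let S be the flat disk x^2 + y^2 ≤ 9 in the plane z = 3, with upward unit normal n̂ = ẑ. By Stokes' theorem,

    ∮_C F · dr = ∬_S (∇ × F) · n̂ dS = ∬_D (curl F)_z dA,

where D is the disk x^2 + y^2 ≤ 9.

Compute the curl of F = (-6y (z + 1), 6x (z + 1), 0):
    (∇ × F)_x = ∂F_z/∂y - ∂F_y/∂z = -6x,
    (∇ × F)_y = ∂F_x/∂z - ∂F_z/∂x = -6y,
    (∇ × F)_z = ∂F_y/∂x - ∂F_x/∂y = 12z + 12.

On z = 3, (curl F)_z = 48.

Convert to polar (x = r cos θ, y = r sin θ, dA = r dr dθ); the integrand becomes 48, so

    ∬_D (curl F)_z dA = ∫_0^{2π} ∫_0^{3} (48) · r dr dθ.

Inner (r from 0 to 3): 216.
Outer (θ from 0 to 2π): 432π.

Therefore ∮_C F · dr = 432π.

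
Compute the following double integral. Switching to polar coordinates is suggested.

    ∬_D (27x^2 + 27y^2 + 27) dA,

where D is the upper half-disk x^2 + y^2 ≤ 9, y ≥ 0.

The region D is 0 ≤ r ≤ 3, 0 ≤ θ ≤ π in polar coordinates, where x = r cos(θ), y = r sin(θ), and dA = r dr dθ.

Under the substitution, the integrand becomes 27r^2 + 27, so

    ∬_D (27x^2 + 27y^2 + 27) dA = ∫_{0}^{π} ∫_{0}^{3} (27r^2 + 27) · r dr dθ.

Inner integral (in r): ∫_{0}^{3} (27r^2 + 27) · r dr = 2673/4.

Outer integral (in θ): ∫_{0}^{π} (2673/4) dθ = 2673π/4.

Therefore ∬_D (27x^2 + 27y^2 + 27) dA = 2673π/4.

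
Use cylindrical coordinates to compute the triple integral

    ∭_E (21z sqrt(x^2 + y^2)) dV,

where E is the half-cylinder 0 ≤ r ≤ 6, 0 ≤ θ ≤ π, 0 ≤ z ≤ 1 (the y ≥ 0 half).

In cylindrical coordinates, x = r cos(θ), y = r sin(θ), z = z, and dV = r dr dθ dz.

The integrand becomes 21r z, so

    ∭_E (21z sqrt(x^2 + y^2)) dV = ∫_{0}^{π} ∫_{0}^{6} ∫_{0}^{1} (21r z) · r dz dr dθ.

Inner (z): 21r^2/2.
Middle (r from 0 to 6): 756.
Outer (θ): 756π.

Therefore the triple integral equals 756π.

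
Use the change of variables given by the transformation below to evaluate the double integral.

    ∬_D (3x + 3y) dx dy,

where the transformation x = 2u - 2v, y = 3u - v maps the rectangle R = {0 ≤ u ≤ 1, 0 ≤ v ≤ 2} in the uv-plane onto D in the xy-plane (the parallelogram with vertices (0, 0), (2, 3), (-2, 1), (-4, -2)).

Compute the Jacobian determinant of (x, y) with respect to (u, v):

    ∂(x,y)/∂(u,v) = | 2  -2 | = (2)(-1) - (-2)(3) = 4.
                   | 3  -1 |

Its absolute value is |J| = 4 (the area scaling factor).

Substituting x = 2u - 2v, y = 3u - v into the integrand,

    3x + 3y → 15u - 9v,

so the integral becomes

    ∬_R (15u - 9v) · |J| du dv = ∫_0^1 ∫_0^2 (60u - 36v) dv du.

Inner (v): 120u - 72.
Outer (u): -12.

Therefore ∬_D (3x + 3y) dx dy = -12.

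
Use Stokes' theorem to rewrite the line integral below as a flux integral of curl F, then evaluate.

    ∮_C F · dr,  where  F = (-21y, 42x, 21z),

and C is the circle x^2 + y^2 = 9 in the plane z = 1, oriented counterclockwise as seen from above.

Let S be the flat disk x^2 + y^2 ≤ 9 in the plane z = 1, with upward unit normal n̂ = ẑ. By Stokes' theorem,

    ∮_C F · dr = ∬_S (∇ × F) · n̂ dS = ∬_D (curl F)_z dA,

where D is the disk x^2 + y^2 ≤ 9.

Compute the curl of F = (-21y, 42x, 21z):
    (∇ × F)_x = ∂F_z/∂y - ∂F_y/∂z = 0,
    (∇ × F)_y = ∂F_x/∂z - ∂F_z/∂x = 0,
    (∇ × F)_z = ∂F_y/∂x - ∂F_x/∂y = 63.

On z = 1, (curl F)_z = 63.

Convert to polar (x = r cos θ, y = r sin θ, dA = r dr dθ); the integrand becomes 63, so

    ∬_D (curl F)_z dA = ∫_0^{2π} ∫_0^{3} (63) · r dr dθ.

Inner (r from 0 to 3): 567/2.
Outer (θ from 0 to 2π): 567π.

Therefore ∮_C F · dr = 567π.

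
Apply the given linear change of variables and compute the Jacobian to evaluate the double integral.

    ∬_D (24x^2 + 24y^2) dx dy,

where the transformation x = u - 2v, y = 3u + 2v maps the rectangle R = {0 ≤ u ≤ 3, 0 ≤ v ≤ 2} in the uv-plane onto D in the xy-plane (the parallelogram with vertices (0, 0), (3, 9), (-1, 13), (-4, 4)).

Compute the Jacobian determinant of (x, y) with respect to (u, v):

    ∂(x,y)/∂(u,v) = | 1  -2 | = (1)(2) - (-2)(3) = 8.
                   | 3  2 |

Its absolute value is |J| = 8 (the area scaling factor).

Substituting x = u - 2v, y = 3u + 2v into the integrand,

    24x^2 + 24y^2 → 240u^2 + 192u v + 192v^2,

so the integral becomes

    ∬_R (240u^2 + 192u v + 192v^2) · |J| du dv = ∫_0^3 ∫_0^2 (1920u^2 + 1536u v + 1536v^2) dv du.

Inner (v): 3840u^2 + 3072u + 4096.
Outer (u): 60672.

Therefore ∬_D (24x^2 + 24y^2) dx dy = 60672.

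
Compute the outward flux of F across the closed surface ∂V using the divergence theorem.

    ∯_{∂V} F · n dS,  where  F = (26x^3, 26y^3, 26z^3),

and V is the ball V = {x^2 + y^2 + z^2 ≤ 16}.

By the divergence theorem,

    ∯_{∂V} F · n dS = ∭_V (∇ · F) dV.

Compute the divergence:
    ∇ · F = ∂F_x/∂x + ∂F_y/∂y + ∂F_z/∂z = 78x^2 + 78y^2 + 78z^2.

In spherical coordinates, x = ρ sin(φ) cos(θ), y = ρ sin(φ) sin(θ), z = ρ cos(φ), dV = ρ^2 sin(φ) dρ dφ dθ, with 0 ≤ ρ ≤ 4, 0 ≤ φ ≤ π, 0 ≤ θ ≤ 2π.

The integrand, after substitution and multiplying by the volume element, becomes (78ρ^2) · ρ^2 sin(φ), so

    ∭_V (∇·F) dV = ∫_0^{2π} ∫_0^{π} ∫_0^{4} (78ρ^2) · ρ^2 sin(φ) dρ dφ dθ.

Inner (ρ from 0 to 4): 79872sin(φ)/5.
Middle (φ from 0 to π): 159744/5.
Outer (θ from 0 to 2π): 319488π/5.

Therefore ∯_{∂V} F · n dS = 319488π/5.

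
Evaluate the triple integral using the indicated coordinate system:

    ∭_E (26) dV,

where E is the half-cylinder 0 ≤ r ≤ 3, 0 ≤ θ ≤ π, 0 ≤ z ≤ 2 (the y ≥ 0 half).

In cylindrical coordinates, x = r cos(θ), y = r sin(θ), z = z, and dV = r dr dθ dz.

The integrand becomes 26, so

    ∭_E (26) dV = ∫_{0}^{π} ∫_{0}^{3} ∫_{0}^{2} (26) · r dz dr dθ.

Inner (z): 52r.
Middle (r from 0 to 3): 234.
Outer (θ): 234π.

Therefore the triple integral equals 234π.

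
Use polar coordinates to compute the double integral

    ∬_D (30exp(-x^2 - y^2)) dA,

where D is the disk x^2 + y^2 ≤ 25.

The region D is 0 ≤ r ≤ 5, 0 ≤ θ ≤ 2π in polar coordinates, where x = r cos(θ), y = r sin(θ), and dA = r dr dθ.

Under the substitution, the integrand becomes 30exp(-r^2), so

    ∬_D (30exp(-x^2 - y^2)) dA = ∫_{0}^{2π} ∫_{0}^{5} (30exp(-r^2)) · r dr dθ.

Inner integral (in r): ∫_{0}^{5} (30exp(-r^2)) · r dr = 15 - 15exp(-25).

Outer integral (in θ): ∫_{0}^{2π} (15 - 15exp(-25)) dθ = -30π exp(-25) + 30π.

Therefore ∬_D (30exp(-x^2 - y^2)) dA = -30π exp(-25) + 30π.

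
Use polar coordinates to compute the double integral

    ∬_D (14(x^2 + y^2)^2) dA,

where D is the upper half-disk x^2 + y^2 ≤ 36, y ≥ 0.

The region D is 0 ≤ r ≤ 6, 0 ≤ θ ≤ π in polar coordinates, where x = r cos(θ), y = r sin(θ), and dA = r dr dθ.

Under the substitution, the integrand becomes 14r^4, so

    ∬_D (14(x^2 + y^2)^2) dA = ∫_{0}^{π} ∫_{0}^{6} (14r^4) · r dr dθ.

Inner integral (in r): ∫_{0}^{6} (14r^4) · r dr = 108864.

Outer integral (in θ): ∫_{0}^{π} (108864) dθ = 108864π.

Therefore ∬_D (14(x^2 + y^2)^2) dA = 108864π.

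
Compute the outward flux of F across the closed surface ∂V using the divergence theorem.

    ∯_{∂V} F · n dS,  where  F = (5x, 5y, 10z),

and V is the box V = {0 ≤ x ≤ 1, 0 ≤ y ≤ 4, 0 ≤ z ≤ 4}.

By the divergence theorem,

    ∯_{∂V} F · n dS = ∭_V (∇ · F) dV.

Compute the divergence:
    ∇ · F = ∂F_x/∂x + ∂F_y/∂y + ∂F_z/∂z = 5 + 5 + 10 = 20.

V is a rectangular box, so dV = dx dy dz with 0 ≤ x ≤ 1, 0 ≤ y ≤ 4, 0 ≤ z ≤ 4.

Integrate (20) over V as an iterated integral:

    ∭_V (∇·F) dV = ∫_0^{1} ∫_0^{4} ∫_0^{4} (20) dz dy dx.

Inner (z from 0 to 4): 80.
Middle (y from 0 to 4): 320.
Outer (x from 0 to 1): 320.

Therefore ∯_{∂V} F · n dS = 320.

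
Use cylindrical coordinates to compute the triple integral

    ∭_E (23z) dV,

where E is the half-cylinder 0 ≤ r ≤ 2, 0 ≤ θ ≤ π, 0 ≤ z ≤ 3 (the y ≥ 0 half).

In cylindrical coordinates, x = r cos(θ), y = r sin(θ), z = z, and dV = r dr dθ dz.

The integrand becomes 23z, so

    ∭_E (23z) dV = ∫_{0}^{π} ∫_{0}^{2} ∫_{0}^{3} (23z) · r dz dr dθ.

Inner (z): 207r/2.
Middle (r from 0 to 2): 207.
Outer (θ): 207π.

Therefore the triple integral equals 207π.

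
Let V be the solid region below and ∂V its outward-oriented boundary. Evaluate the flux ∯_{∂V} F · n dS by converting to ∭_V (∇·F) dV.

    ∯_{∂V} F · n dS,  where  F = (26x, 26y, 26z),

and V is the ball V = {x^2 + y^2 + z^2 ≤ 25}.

By the divergence theorem,

    ∯_{∂V} F · n dS = ∭_V (∇ · F) dV.

Compute the divergence:
    ∇ · F = ∂F_x/∂x + ∂F_y/∂y + ∂F_z/∂z = 26 + 26 + 26 = 78.

In spherical coordinates, x = ρ sin(φ) cos(θ), y = ρ sin(φ) sin(θ), z = ρ cos(φ), dV = ρ^2 sin(φ) dρ dφ dθ, with 0 ≤ ρ ≤ 5, 0 ≤ φ ≤ π, 0 ≤ θ ≤ 2π.

The integrand, after substitution and multiplying by the volume element, becomes (78) · ρ^2 sin(φ), so

    ∭_V (∇·F) dV = ∫_0^{2π} ∫_0^{π} ∫_0^{5} (78) · ρ^2 sin(φ) dρ dφ dθ.

Inner (ρ from 0 to 5): 3250sin(φ).
Middle (φ from 0 to π): 6500.
Outer (θ from 0 to 2π): 13000π.

Therefore ∯_{∂V} F · n dS = 13000π.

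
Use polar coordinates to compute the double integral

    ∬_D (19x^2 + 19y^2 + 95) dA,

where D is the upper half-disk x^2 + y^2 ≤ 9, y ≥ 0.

The region D is 0 ≤ r ≤ 3, 0 ≤ θ ≤ π in polar coordinates, where x = r cos(θ), y = r sin(θ), and dA = r dr dθ.

Under the substitution, the integrand becomes 19r^2 + 95, so

    ∬_D (19x^2 + 19y^2 + 95) dA = ∫_{0}^{π} ∫_{0}^{3} (19r^2 + 95) · r dr dθ.

Inner integral (in r): ∫_{0}^{3} (19r^2 + 95) · r dr = 3249/4.

Outer integral (in θ): ∫_{0}^{π} (3249/4) dθ = 3249π/4.

Therefore ∬_D (19x^2 + 19y^2 + 95) dA = 3249π/4.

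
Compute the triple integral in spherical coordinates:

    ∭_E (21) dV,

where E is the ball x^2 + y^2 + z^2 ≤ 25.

In spherical coordinates, x = ρ sin(φ) cos(θ), y = ρ sin(φ) sin(θ), z = ρ cos(φ), and dV = ρ^2 sin(φ) dρ dφ dθ.

The integrand becomes 21, so

    ∭_E (21) dV = ∫_{0}^{2π} ∫_{0}^{π} ∫_{0}^{5} (21) · ρ^2 sin(φ) dρ dφ dθ.

Inner (ρ): 875sin(φ).
Middle (φ): 1750.
Outer (θ): 3500π.

Therefore the triple integral equals 3500π.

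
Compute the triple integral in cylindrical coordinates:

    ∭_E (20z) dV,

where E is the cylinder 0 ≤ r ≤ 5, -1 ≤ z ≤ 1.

In cylindrical coordinates, x = r cos(θ), y = r sin(θ), z = z, and dV = r dr dθ dz.

The integrand becomes 20z, so

    ∭_E (20z) dV = ∫_{0}^{2π} ∫_{0}^{5} ∫_{-1}^{1} (20z) · r dz dr dθ.

Inner (z): 0.
Middle (r from 0 to 5): 0.
Outer (θ): 0.

Therefore the triple integral equals 0.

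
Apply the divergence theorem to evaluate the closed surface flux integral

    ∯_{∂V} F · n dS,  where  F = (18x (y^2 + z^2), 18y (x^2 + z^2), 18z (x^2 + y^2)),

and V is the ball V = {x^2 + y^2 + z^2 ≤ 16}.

By the divergence theorem,

    ∯_{∂V} F · n dS = ∭_V (∇ · F) dV.

Compute the divergence:
    ∇ · F = ∂F_x/∂x + ∂F_y/∂y + ∂F_z/∂z = 18y^2 + 18z^2 + 18x^2 + 18z^2 + 18x^2 + 18y^2 = 36x^2 + 36y^2 + 36z^2.

In spherical coordinates, x = ρ sin(φ) cos(θ), y = ρ sin(φ) sin(θ), z = ρ cos(φ), dV = ρ^2 sin(φ) dρ dφ dθ, with 0 ≤ ρ ≤ 4, 0 ≤ φ ≤ π, 0 ≤ θ ≤ 2π.

The integrand, after substitution and multiplying by the volume element, becomes (36ρ^2) · ρ^2 sin(φ), so

    ∭_V (∇·F) dV = ∫_0^{2π} ∫_0^{π} ∫_0^{4} (36ρ^2) · ρ^2 sin(φ) dρ dφ dθ.

Inner (ρ from 0 to 4): 36864sin(φ)/5.
Middle (φ from 0 to π): 73728/5.
Outer (θ from 0 to 2π): 147456π/5.

Therefore ∯_{∂V} F · n dS = 147456π/5.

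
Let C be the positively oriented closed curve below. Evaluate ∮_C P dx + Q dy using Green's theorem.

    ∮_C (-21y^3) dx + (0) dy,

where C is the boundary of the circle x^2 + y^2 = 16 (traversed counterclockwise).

Green's theorem converts the closed line integral into a double integral over the enclosed region D:

    ∮_C P dx + Q dy = ∬_D (∂Q/∂x - ∂P/∂y) dA.

Here P = -21y^3, Q = 0, so

    ∂Q/∂x = 0,    ∂P/∂y = -63y^2,
    ∂Q/∂x - ∂P/∂y = 63y^2.

D is the region x^2 + y^2 ≤ 16. Evaluating the double integral:

In polar coordinates (x = r cos θ, y = r sin θ, dA = r dr dθ) the integrand becomes 63r^2sin(θ)^2, so

    ∬_D (63y^2) dA = ∫_0^{2π} ∫_0^{4} (63r^2sin(θ)^2) · r dr dθ.

Inner (r from 0 to 4): 4032sin(θ)^2.
Outer (θ from 0 to 2π): 4032π.

Therefore ∮_C P dx + Q dy = 4032π.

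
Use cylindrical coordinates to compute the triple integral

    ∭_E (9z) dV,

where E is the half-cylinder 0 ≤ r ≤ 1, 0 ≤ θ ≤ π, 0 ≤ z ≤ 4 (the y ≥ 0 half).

In cylindrical coordinates, x = r cos(θ), y = r sin(θ), z = z, and dV = r dr dθ dz.

The integrand becomes 9z, so

    ∭_E (9z) dV = ∫_{0}^{π} ∫_{0}^{1} ∫_{0}^{4} (9z) · r dz dr dθ.

Inner (z): 72r.
Middle (r from 0 to 1): 36.
Outer (θ): 36π.

Therefore the triple integral equals 36π.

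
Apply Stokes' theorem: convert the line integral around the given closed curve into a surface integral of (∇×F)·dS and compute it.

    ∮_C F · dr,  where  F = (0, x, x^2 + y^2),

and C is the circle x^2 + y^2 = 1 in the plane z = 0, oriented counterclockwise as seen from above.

Let S be the flat disk x^2 + y^2 ≤ 1 in the plane z = 0, with upward unit normal n̂ = ẑ. By Stokes' theorem,

    ∮_C F · dr = ∬_S (∇ × F) · n̂ dS = ∬_D (curl F)_z dA,

where D is the disk x^2 + y^2 ≤ 1.

Compute the curl of F = (0, x, x^2 + y^2):
    (∇ × F)_x = ∂F_z/∂y - ∂F_y/∂z = 2y,
    (∇ × F)_y = ∂F_x/∂z - ∂F_z/∂x = -2x,
    (∇ × F)_z = ∂F_y/∂x - ∂F_x/∂y = 1.

On z = 0, (curl F)_z = 1.

Convert to polar (x = r cos θ, y = r sin θ, dA = r dr dθ); the integrand becomes 1, so

    ∬_D (curl F)_z dA = ∫_0^{2π} ∫_0^{1} (1) · r dr dθ.

Inner (r from 0 to 1): 1/2.
Outer (θ from 0 to 2π): π.

Therefore ∮_C F · dr = π.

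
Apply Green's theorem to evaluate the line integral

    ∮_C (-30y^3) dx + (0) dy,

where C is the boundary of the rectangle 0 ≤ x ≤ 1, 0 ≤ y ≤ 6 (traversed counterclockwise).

Green's theorem converts the closed line integral into a double integral over the enclosed region D:

    ∮_C P dx + Q dy = ∬_D (∂Q/∂x - ∂P/∂y) dA.

Here P = -30y^3, Q = 0, so

    ∂Q/∂x = 0,    ∂P/∂y = -90y^2,
    ∂Q/∂x - ∂P/∂y = 90y^2.

D is the region 0 ≤ x ≤ 1, 0 ≤ y ≤ 6. Evaluating the double integral:

    ∬_D (90y^2) dA = ∫_0^{1} ∫_0^{6} (90y^2) dy dx.

Inner (y from 0 to 6): 6480.
Outer (x from 0 to 1): 6480.

Therefore ∮_C P dx + Q dy = 6480.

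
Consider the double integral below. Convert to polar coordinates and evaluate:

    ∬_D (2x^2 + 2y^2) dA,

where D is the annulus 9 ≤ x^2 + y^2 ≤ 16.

The region D is 3 ≤ r ≤ 4, 0 ≤ θ ≤ 2π in polar coordinates, where x = r cos(θ), y = r sin(θ), and dA = r dr dθ.

Under the substitution, the integrand becomes 2r^2, so

    ∬_D (2x^2 + 2y^2) dA = ∫_{0}^{2π} ∫_{3}^{4} (2r^2) · r dr dθ.

Inner integral (in r): ∫_{3}^{4} (2r^2) · r dr = 175/2.

Outer integral (in θ): ∫_{0}^{2π} (175/2) dθ = 175π.

Therefore ∬_D (2x^2 + 2y^2) dA = 175π.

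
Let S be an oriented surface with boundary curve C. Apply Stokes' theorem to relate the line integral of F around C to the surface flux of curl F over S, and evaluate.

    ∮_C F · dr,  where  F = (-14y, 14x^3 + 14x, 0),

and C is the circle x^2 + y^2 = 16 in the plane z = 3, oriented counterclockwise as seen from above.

Let S be the flat disk x^2 + y^2 ≤ 16 in the plane z = 3, with upward unit normal n̂ = ẑ. By Stokes' theorem,

    ∮_C F · dr = ∬_S (∇ × F) · n̂ dS = ∬_D (curl F)_z dA,

where D is the disk x^2 + y^2 ≤ 16.

Compute the curl of F = (-14y, 14x^3 + 14x, 0):
    (∇ × F)_x = ∂F_z/∂y - ∂F_y/∂z = 0,
    (∇ × F)_y = ∂F_x/∂z - ∂F_z/∂x = 0,
    (∇ × F)_z = ∂F_y/∂x - ∂F_x/∂y = 42x^2 + 28.

On z = 3, (curl F)_z = 42x^2 + 28.

Convert to polar (x = r cos θ, y = r sin θ, dA = r dr dθ); the integrand becomes 42r^2cos(θ)^2 + 28, so

    ∬_D (curl F)_z dA = ∫_0^{2π} ∫_0^{4} (42r^2cos(θ)^2 + 28) · r dr dθ.

Inner (r from 0 to 4): 2688cos(θ)^2 + 224.
Outer (θ from 0 to 2π): 3136π.

Therefore ∮_C F · dr = 3136π.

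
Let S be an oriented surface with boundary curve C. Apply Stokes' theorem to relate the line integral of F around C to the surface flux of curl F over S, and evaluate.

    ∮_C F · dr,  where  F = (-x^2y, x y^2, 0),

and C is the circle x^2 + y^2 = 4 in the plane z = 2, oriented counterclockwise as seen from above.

Let S be the flat disk x^2 + y^2 ≤ 4 in the plane z = 2, with upward unit normal n̂ = ẑ. By Stokes' theorem,

    ∮_C F · dr = ∬_S (∇ × F) · n̂ dS = ∬_D (curl F)_z dA,

where D is the disk x^2 + y^2 ≤ 4.

Compute the curl of F = (-x^2y, x y^2, 0):
    (∇ × F)_x = ∂F_z/∂y - ∂F_y/∂z = 0,
    (∇ × F)_y = ∂F_x/∂z - ∂F_z/∂x = 0,
    (∇ × F)_z = ∂F_y/∂x - ∂F_x/∂y = x^2 + y^2.

On z = 2, (curl F)_z = x^2 + y^2.

Convert to polar (x = r cos θ, y = r sin θ, dA = r dr dθ); the integrand becomes r^2, so

    ∬_D (curl F)_z dA = ∫_0^{2π} ∫_0^{2} (r^2) · r dr dθ.

Inner (r from 0 to 2): 4.
Outer (θ from 0 to 2π): 8π.

Therefore ∮_C F · dr = 8π.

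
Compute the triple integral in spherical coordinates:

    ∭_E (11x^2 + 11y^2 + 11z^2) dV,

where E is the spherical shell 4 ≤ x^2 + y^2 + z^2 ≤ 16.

In spherical coordinates, x = ρ sin(φ) cos(θ), y = ρ sin(φ) sin(θ), z = ρ cos(φ), and dV = ρ^2 sin(φ) dρ dφ dθ.

The integrand becomes 11ρ^2, so

    ∭_E (11x^2 + 11y^2 + 11z^2) dV = ∫_{0}^{2π} ∫_{0}^{π} ∫_{2}^{4} (11ρ^2) · ρ^2 sin(φ) dρ dφ dθ.

Inner (ρ): 10912sin(φ)/5.
Middle (φ): 21824/5.
Outer (θ): 43648π/5.

Therefore the triple integral equals 43648π/5.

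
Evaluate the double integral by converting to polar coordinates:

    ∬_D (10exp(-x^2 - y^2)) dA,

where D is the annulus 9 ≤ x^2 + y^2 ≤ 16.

The region D is 3 ≤ r ≤ 4, 0 ≤ θ ≤ 2π in polar coordinates, where x = r cos(θ), y = r sin(θ), and dA = r dr dθ.

Under the substitution, the integrand becomes 10exp(-r^2), so

    ∬_D (10exp(-x^2 - y^2)) dA = ∫_{0}^{2π} ∫_{3}^{4} (10exp(-r^2)) · r dr dθ.

Inner integral (in r): ∫_{3}^{4} (10exp(-r^2)) · r dr = -(5 - 5exp(7))exp(-16).

Outer integral (in θ): ∫_{0}^{2π} (-(5 - 5exp(7))exp(-16)) dθ = -10π (1 - exp(7))exp(-16).

Therefore ∬_D (10exp(-x^2 - y^2)) dA = -10π (1 - exp(7))exp(-16).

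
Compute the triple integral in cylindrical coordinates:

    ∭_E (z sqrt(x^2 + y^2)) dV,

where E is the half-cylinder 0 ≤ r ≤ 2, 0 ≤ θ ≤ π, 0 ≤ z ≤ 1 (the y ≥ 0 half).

In cylindrical coordinates, x = r cos(θ), y = r sin(θ), z = z, and dV = r dr dθ dz.

The integrand becomes r z, so

    ∭_E (z sqrt(x^2 + y^2)) dV = ∫_{0}^{π} ∫_{0}^{2} ∫_{0}^{1} (r z) · r dz dr dθ.

Inner (z): r^2/2.
Middle (r from 0 to 2): 4/3.
Outer (θ): 4π/3.

Therefore the triple integral equals 4π/3.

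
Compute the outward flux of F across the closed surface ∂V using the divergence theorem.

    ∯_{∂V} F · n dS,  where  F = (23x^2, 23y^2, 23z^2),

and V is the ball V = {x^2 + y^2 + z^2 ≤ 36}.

By the divergence theorem,

    ∯_{∂V} F · n dS = ∭_V (∇ · F) dV.

Compute the divergence:
    ∇ · F = ∂F_x/∂x + ∂F_y/∂y + ∂F_z/∂z = 46x + 46y + 46z.

In spherical coordinates, x = ρ sin(φ) cos(θ), y = ρ sin(φ) sin(θ), z = ρ cos(φ), dV = ρ^2 sin(φ) dρ dφ dθ, with 0 ≤ ρ ≤ 6, 0 ≤ φ ≤ π, 0 ≤ θ ≤ 2π.

The integrand, after substitution and multiplying by the volume element, becomes (46ρ (sqrt(2)sin(φ)sin(θ + π/4) + cos(φ))) · ρ^2 sin(φ), so

    ∭_V (∇·F) dV = ∫_0^{2π} ∫_0^{π} ∫_0^{6} (46ρ (sqrt(2)sin(φ)sin(θ + π/4) + cos(φ))) · ρ^2 sin(φ) dρ dφ dθ.

Inner (ρ from 0 to 6): 14904(sqrt(2)sin(φ)sin(θ + π/4) + cos(φ))sin(φ).
Middle (φ from 0 to π): 7452sqrt(2)π sin(θ + π/4).
Outer (θ from 0 to 2π): 0.

Therefore ∯_{∂V} F · n dS = 0.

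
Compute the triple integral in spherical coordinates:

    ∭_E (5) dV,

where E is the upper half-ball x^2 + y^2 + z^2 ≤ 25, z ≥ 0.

In spherical coordinates, x = ρ sin(φ) cos(θ), y = ρ sin(φ) sin(θ), z = ρ cos(φ), and dV = ρ^2 sin(φ) dρ dφ dθ.

The integrand becomes 5, so

    ∭_E (5) dV = ∫_{0}^{2π} ∫_{0}^{π/2} ∫_{0}^{5} (5) · ρ^2 sin(φ) dρ dφ dθ.

Inner (ρ): 625sin(φ)/3.
Middle (φ): 625/3.
Outer (θ): 1250π/3.

Therefore the triple integral equals 1250π/3.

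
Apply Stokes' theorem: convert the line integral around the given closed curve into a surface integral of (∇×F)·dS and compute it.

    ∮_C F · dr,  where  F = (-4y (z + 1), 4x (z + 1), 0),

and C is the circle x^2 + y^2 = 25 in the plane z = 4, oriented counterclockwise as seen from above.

Let S be the flat disk x^2 + y^2 ≤ 25 in the plane z = 4, with upward unit normal n̂ = ẑ. By Stokes' theorem,

    ∮_C F · dr = ∬_S (∇ × F) · n̂ dS = ∬_D (curl F)_z dA,

where D is the disk x^2 + y^2 ≤ 25.

Compute the curl of F = (-4y (z + 1), 4x (z + 1), 0):
    (∇ × F)_x = ∂F_z/∂y - ∂F_y/∂z = -4x,
    (∇ × F)_y = ∂F_x/∂z - ∂F_z/∂x = -4y,
    (∇ × F)_z = ∂F_y/∂x - ∂F_x/∂y = 8z + 8.

On z = 4, (curl F)_z = 40.

Convert to polar (x = r cos θ, y = r sin θ, dA = r dr dθ); the integrand becomes 40, so

    ∬_D (curl F)_z dA = ∫_0^{2π} ∫_0^{5} (40) · r dr dθ.

Inner (r from 0 to 5): 500.
Outer (θ from 0 to 2π): 1000π.

Therefore ∮_C F · dr = 1000π.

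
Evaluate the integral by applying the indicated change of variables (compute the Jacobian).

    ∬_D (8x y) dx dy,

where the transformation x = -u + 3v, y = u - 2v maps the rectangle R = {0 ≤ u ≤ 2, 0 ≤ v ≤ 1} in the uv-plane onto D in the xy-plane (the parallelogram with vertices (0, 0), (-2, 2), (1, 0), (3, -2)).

Compute the Jacobian determinant of (x, y) with respect to (u, v):

    ∂(x,y)/∂(u,v) = | -1  3 | = (-1)(-2) - (3)(1) = -1.
                   | 1  -2 |

Its absolute value is |J| = 1 (the area scaling factor).

Substituting x = -u + 3v, y = u - 2v into the integrand,

    8x y → -8u^2 + 40u v - 48v^2,

so the integral becomes

    ∬_R (-8u^2 + 40u v - 48v^2) · |J| du dv = ∫_0^2 ∫_0^1 (-8u^2 + 40u v - 48v^2) dv du.

Inner (v): -8u^2 + 20u - 16.
Outer (u): -40/3.

Therefore ∬_D (8x y) dx dy = -40/3.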